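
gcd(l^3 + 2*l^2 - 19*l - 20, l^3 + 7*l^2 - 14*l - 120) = l^2 + l - 20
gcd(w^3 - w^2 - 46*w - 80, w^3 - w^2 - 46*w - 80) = w^3 - w^2 - 46*w - 80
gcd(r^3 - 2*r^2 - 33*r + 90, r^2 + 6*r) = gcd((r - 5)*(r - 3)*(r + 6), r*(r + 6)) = r + 6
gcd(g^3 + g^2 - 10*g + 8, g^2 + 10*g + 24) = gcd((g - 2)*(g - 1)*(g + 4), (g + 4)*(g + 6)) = g + 4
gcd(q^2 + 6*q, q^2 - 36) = q + 6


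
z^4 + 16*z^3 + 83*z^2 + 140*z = z*(z + 4)*(z + 5)*(z + 7)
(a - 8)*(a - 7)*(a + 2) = a^3 - 13*a^2 + 26*a + 112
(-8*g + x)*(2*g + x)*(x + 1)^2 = -16*g^2*x^2 - 32*g^2*x - 16*g^2 - 6*g*x^3 - 12*g*x^2 - 6*g*x + x^4 + 2*x^3 + x^2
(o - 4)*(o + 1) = o^2 - 3*o - 4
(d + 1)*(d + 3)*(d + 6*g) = d^3 + 6*d^2*g + 4*d^2 + 24*d*g + 3*d + 18*g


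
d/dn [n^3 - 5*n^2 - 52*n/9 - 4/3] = 3*n^2 - 10*n - 52/9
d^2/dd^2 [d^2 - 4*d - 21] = 2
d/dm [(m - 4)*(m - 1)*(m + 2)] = 3*m^2 - 6*m - 6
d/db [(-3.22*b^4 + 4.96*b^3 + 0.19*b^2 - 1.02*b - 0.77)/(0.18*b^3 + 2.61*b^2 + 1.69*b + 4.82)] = (-0.5796*b^6 - 16.8084*b^5 - 3.414*b^4 - 44.9496*b^3 + 75.1207*b^2 + 5.851*b - 3.6151)/(0.0324*b^6 + 0.9396*b^5 + 7.4205*b^4 + 10.557*b^3 + 28.0165*b^2 + 16.2916*b + 23.2324)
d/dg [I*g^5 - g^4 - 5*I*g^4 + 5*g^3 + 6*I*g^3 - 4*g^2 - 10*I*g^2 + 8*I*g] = 5*I*g^4 + g^3*(-4 - 20*I) + g^2*(15 + 18*I) + g*(-8 - 20*I) + 8*I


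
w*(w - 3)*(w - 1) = w^3 - 4*w^2 + 3*w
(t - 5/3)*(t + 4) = t^2 + 7*t/3 - 20/3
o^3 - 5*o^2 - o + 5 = (o - 5)*(o - 1)*(o + 1)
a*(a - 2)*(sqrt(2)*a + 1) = sqrt(2)*a^3 - 2*sqrt(2)*a^2 + a^2 - 2*a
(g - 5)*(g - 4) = g^2 - 9*g + 20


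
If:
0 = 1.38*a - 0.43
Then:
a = 0.31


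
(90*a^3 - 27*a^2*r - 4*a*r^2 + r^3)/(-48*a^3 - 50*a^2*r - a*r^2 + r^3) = (-90*a^3 + 27*a^2*r + 4*a*r^2 - r^3)/(48*a^3 + 50*a^2*r + a*r^2 - r^3)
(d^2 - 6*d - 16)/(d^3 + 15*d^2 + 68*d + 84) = (d - 8)/(d^2 + 13*d + 42)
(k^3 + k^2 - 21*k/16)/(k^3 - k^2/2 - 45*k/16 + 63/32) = 2*k/(2*k - 3)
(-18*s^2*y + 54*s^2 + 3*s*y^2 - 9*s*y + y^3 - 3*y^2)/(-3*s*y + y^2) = 6*s - 18*s/y + y - 3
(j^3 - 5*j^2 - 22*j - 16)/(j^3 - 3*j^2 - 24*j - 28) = (j^2 - 7*j - 8)/(j^2 - 5*j - 14)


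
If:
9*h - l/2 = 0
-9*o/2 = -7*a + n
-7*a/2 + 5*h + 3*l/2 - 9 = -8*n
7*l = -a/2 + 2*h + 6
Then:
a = 2232*o/3247 + 462/3247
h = 621/12988 - 9*o/3247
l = 5589/6494 - 162*o/3247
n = 2025*o/6494 + 3234/3247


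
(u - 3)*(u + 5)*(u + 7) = u^3 + 9*u^2 - u - 105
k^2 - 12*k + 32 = (k - 8)*(k - 4)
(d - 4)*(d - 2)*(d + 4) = d^3 - 2*d^2 - 16*d + 32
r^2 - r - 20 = (r - 5)*(r + 4)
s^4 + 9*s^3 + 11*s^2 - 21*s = s*(s - 1)*(s + 3)*(s + 7)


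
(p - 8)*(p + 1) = p^2 - 7*p - 8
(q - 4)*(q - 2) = q^2 - 6*q + 8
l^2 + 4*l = l*(l + 4)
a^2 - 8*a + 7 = (a - 7)*(a - 1)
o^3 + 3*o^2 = o^2*(o + 3)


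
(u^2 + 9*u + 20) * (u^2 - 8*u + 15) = u^4 + u^3 - 37*u^2 - 25*u + 300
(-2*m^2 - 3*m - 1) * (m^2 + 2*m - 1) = -2*m^4 - 7*m^3 - 5*m^2 + m + 1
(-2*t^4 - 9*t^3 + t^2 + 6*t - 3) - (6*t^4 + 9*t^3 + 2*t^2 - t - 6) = -8*t^4 - 18*t^3 - t^2 + 7*t + 3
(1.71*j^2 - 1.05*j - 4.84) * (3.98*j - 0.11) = 6.8058*j^3 - 4.3671*j^2 - 19.1477*j + 0.5324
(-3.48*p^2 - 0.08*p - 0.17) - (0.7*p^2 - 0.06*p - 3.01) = -4.18*p^2 - 0.02*p + 2.84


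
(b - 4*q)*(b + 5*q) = b^2 + b*q - 20*q^2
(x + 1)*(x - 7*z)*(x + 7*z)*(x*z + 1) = x^4*z + x^3*z + x^3 - 49*x^2*z^3 + x^2 - 49*x*z^3 - 49*x*z^2 - 49*z^2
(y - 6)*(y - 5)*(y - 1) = y^3 - 12*y^2 + 41*y - 30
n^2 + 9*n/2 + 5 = (n + 2)*(n + 5/2)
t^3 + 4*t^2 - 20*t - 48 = (t - 4)*(t + 2)*(t + 6)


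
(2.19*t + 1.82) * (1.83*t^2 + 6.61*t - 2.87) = 4.0077*t^3 + 17.8065*t^2 + 5.7449*t - 5.2234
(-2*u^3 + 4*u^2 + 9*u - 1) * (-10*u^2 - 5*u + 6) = 20*u^5 - 30*u^4 - 122*u^3 - 11*u^2 + 59*u - 6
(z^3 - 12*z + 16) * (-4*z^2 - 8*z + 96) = -4*z^5 - 8*z^4 + 144*z^3 + 32*z^2 - 1280*z + 1536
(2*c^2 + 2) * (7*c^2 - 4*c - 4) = 14*c^4 - 8*c^3 + 6*c^2 - 8*c - 8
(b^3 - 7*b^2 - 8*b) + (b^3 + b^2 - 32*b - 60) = 2*b^3 - 6*b^2 - 40*b - 60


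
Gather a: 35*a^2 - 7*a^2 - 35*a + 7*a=28*a^2 - 28*a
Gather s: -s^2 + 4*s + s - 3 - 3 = -s^2 + 5*s - 6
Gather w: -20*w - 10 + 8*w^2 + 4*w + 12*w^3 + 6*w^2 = 12*w^3 + 14*w^2 - 16*w - 10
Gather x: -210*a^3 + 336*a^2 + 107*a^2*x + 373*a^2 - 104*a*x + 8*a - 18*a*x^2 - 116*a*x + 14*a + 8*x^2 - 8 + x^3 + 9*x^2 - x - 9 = -210*a^3 + 709*a^2 + 22*a + x^3 + x^2*(17 - 18*a) + x*(107*a^2 - 220*a - 1) - 17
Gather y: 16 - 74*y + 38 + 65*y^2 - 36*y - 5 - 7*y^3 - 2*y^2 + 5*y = -7*y^3 + 63*y^2 - 105*y + 49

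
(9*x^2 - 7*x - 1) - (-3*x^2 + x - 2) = 12*x^2 - 8*x + 1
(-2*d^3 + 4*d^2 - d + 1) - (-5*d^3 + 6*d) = 3*d^3 + 4*d^2 - 7*d + 1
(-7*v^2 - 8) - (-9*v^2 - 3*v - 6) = 2*v^2 + 3*v - 2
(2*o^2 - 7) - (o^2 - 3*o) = o^2 + 3*o - 7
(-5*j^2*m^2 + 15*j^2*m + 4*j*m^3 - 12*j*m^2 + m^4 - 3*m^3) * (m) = -5*j^2*m^3 + 15*j^2*m^2 + 4*j*m^4 - 12*j*m^3 + m^5 - 3*m^4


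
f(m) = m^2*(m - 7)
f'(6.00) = 24.00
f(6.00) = -36.00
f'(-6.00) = 192.00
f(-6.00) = -468.00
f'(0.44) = -5.58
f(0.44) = -1.27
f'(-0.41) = 6.24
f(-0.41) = -1.25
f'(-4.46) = 122.11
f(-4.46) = -227.96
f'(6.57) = 37.51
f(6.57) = -18.56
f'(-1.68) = 31.99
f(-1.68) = -24.50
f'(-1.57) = 29.37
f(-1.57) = -21.12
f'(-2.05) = 41.31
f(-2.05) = -38.03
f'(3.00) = -15.00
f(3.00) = -36.00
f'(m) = m^2 + 2*m*(m - 7) = m*(3*m - 14)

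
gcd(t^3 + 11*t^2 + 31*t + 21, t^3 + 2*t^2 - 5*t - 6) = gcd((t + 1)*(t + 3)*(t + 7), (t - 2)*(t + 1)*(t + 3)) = t^2 + 4*t + 3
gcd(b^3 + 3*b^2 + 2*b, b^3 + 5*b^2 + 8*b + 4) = b^2 + 3*b + 2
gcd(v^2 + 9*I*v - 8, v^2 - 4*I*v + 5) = v + I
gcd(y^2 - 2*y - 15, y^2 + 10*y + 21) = y + 3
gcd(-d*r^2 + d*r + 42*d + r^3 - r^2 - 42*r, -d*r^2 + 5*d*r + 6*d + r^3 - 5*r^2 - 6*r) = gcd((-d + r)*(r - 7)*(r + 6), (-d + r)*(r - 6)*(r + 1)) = -d + r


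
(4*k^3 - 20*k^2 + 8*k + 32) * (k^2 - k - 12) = 4*k^5 - 24*k^4 - 20*k^3 + 264*k^2 - 128*k - 384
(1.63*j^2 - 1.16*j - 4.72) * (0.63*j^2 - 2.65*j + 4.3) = 1.0269*j^4 - 5.0503*j^3 + 7.1094*j^2 + 7.52*j - 20.296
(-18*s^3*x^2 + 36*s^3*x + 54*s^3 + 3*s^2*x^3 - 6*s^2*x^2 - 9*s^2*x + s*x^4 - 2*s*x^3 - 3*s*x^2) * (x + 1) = -18*s^3*x^3 + 18*s^3*x^2 + 90*s^3*x + 54*s^3 + 3*s^2*x^4 - 3*s^2*x^3 - 15*s^2*x^2 - 9*s^2*x + s*x^5 - s*x^4 - 5*s*x^3 - 3*s*x^2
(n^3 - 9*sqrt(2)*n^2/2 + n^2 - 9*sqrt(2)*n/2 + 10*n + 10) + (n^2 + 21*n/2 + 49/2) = n^3 - 9*sqrt(2)*n^2/2 + 2*n^2 - 9*sqrt(2)*n/2 + 41*n/2 + 69/2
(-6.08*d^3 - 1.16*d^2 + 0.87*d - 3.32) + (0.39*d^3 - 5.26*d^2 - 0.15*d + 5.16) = -5.69*d^3 - 6.42*d^2 + 0.72*d + 1.84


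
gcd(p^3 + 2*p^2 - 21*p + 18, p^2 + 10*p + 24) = p + 6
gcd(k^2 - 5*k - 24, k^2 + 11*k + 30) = 1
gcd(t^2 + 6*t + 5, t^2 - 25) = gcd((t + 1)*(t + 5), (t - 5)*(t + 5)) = t + 5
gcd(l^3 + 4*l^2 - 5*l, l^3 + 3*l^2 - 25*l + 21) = l - 1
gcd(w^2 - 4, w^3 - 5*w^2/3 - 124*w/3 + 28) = 1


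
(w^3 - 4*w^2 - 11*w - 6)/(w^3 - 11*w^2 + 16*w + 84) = (w^2 + 2*w + 1)/(w^2 - 5*w - 14)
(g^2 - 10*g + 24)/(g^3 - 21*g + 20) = (g - 6)/(g^2 + 4*g - 5)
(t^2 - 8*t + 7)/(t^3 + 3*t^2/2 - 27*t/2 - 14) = 2*(t^2 - 8*t + 7)/(2*t^3 + 3*t^2 - 27*t - 28)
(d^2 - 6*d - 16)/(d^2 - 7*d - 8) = (d + 2)/(d + 1)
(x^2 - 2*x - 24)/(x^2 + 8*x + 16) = (x - 6)/(x + 4)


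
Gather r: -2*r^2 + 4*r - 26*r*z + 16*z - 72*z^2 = -2*r^2 + r*(4 - 26*z) - 72*z^2 + 16*z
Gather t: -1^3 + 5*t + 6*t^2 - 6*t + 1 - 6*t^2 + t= 0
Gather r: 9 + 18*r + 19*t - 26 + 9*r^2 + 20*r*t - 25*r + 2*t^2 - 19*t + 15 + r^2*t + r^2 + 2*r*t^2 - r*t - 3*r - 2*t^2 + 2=r^2*(t + 10) + r*(2*t^2 + 19*t - 10)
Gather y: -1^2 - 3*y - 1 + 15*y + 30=12*y + 28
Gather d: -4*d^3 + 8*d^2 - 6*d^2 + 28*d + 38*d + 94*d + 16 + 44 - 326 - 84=-4*d^3 + 2*d^2 + 160*d - 350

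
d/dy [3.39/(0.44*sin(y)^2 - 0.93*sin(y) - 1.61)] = (3.1527 - 2.9832*sin(y))*cos(y)/(-0.44*sin(y)^2 + 0.93*sin(y) + 1.61)^2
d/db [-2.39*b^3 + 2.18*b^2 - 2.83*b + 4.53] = -7.17*b^2 + 4.36*b - 2.83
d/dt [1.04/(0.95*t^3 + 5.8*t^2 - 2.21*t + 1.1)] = (-2.964*t^2 - 12.064*t + 2.2984)/(0.95*t^3 + 5.8*t^2 - 2.21*t + 1.1)^2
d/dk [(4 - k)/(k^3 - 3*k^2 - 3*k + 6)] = (-k^3 + 3*k^2 + 3*k - 3*(k - 4)*(-k^2 + 2*k + 1) - 6)/(k^3 - 3*k^2 - 3*k + 6)^2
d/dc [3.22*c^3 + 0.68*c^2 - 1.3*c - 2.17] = 9.66*c^2 + 1.36*c - 1.3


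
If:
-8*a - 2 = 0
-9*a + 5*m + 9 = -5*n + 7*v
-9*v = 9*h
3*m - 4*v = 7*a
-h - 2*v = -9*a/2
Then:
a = -1/4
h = 9/8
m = -25/12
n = -209/120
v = -9/8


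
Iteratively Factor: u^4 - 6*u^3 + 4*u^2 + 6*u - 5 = (u - 1)*(u^3 - 5*u^2 - u + 5) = (u - 1)^2*(u^2 - 4*u - 5) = (u - 1)^2*(u + 1)*(u - 5)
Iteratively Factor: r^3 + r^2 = (r + 1)*(r^2) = r*(r + 1)*(r)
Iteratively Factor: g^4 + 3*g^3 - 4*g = (g)*(g^3 + 3*g^2 - 4) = g*(g + 2)*(g^2 + g - 2) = g*(g + 2)^2*(g - 1)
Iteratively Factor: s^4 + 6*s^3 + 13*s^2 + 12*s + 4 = (s + 2)*(s^3 + 4*s^2 + 5*s + 2) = (s + 1)*(s + 2)*(s^2 + 3*s + 2) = (s + 1)^2*(s + 2)*(s + 2)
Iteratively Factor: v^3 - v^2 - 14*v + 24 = (v - 2)*(v^2 + v - 12) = (v - 2)*(v + 4)*(v - 3)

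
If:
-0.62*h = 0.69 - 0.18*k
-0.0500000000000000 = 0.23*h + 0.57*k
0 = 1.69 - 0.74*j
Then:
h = -1.02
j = 2.28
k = 0.32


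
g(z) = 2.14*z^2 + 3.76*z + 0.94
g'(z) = 4.28*z + 3.76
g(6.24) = 107.73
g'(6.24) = 30.47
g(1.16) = 8.18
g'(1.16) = 8.72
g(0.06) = 1.17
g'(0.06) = 4.02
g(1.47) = 11.09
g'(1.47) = 10.05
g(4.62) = 63.99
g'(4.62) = 23.53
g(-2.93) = 8.29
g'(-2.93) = -8.78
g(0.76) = 5.03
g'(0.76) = 7.01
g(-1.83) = 1.23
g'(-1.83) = -4.07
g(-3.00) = 8.92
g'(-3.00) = -9.08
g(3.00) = 31.48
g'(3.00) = 16.60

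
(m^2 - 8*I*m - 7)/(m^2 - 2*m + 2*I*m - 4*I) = (m^2 - 8*I*m - 7)/(m^2 + 2*m*(-1 + I) - 4*I)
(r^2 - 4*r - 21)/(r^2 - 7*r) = (r + 3)/r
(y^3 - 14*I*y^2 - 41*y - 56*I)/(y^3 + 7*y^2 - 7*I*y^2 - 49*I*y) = (y^2 - 7*I*y + 8)/(y*(y + 7))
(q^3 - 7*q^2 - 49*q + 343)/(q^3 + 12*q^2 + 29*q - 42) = (q^2 - 14*q + 49)/(q^2 + 5*q - 6)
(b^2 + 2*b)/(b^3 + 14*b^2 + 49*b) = (b + 2)/(b^2 + 14*b + 49)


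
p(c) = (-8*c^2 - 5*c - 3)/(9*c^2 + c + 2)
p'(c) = (-18*c - 1)*(-8*c^2 - 5*c - 3)/(9*c^2 + c + 2)^2 + (-16*c - 5)/(9*c^2 + c + 2) = (37*c^2 + 22*c - 7)/(81*c^4 + 18*c^3 + 37*c^2 + 4*c + 4)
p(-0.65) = -0.61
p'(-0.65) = -0.21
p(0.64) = -1.50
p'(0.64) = 0.56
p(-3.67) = -0.77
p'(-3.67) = 0.03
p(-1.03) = -0.60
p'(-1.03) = 0.09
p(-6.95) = -0.83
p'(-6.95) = 0.01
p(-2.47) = -0.72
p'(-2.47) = 0.06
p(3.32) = -1.03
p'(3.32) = 0.04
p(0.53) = -1.56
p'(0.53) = 0.59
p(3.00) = -1.05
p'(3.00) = 0.05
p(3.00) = -1.05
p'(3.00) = 0.05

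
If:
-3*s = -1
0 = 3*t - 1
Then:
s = 1/3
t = 1/3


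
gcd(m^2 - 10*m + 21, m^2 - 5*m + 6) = m - 3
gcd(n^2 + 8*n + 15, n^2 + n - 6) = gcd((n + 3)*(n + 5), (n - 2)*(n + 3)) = n + 3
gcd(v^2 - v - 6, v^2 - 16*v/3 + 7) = v - 3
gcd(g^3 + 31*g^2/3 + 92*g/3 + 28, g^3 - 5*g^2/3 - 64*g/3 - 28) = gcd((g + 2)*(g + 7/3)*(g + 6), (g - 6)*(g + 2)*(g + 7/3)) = g^2 + 13*g/3 + 14/3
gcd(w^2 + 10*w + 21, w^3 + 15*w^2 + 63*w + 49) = w + 7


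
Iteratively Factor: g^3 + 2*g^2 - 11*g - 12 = (g + 4)*(g^2 - 2*g - 3) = (g + 1)*(g + 4)*(g - 3)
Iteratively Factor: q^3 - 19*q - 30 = (q - 5)*(q^2 + 5*q + 6) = (q - 5)*(q + 3)*(q + 2)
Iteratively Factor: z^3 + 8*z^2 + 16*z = (z + 4)*(z^2 + 4*z) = (z + 4)^2*(z)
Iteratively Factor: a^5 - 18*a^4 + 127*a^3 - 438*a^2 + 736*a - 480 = (a - 4)*(a^4 - 14*a^3 + 71*a^2 - 154*a + 120) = (a - 4)*(a - 2)*(a^3 - 12*a^2 + 47*a - 60) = (a - 4)*(a - 3)*(a - 2)*(a^2 - 9*a + 20) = (a - 5)*(a - 4)*(a - 3)*(a - 2)*(a - 4)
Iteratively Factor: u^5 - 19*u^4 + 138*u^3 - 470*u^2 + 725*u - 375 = (u - 5)*(u^4 - 14*u^3 + 68*u^2 - 130*u + 75) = (u - 5)*(u - 1)*(u^3 - 13*u^2 + 55*u - 75) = (u - 5)*(u - 3)*(u - 1)*(u^2 - 10*u + 25) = (u - 5)^2*(u - 3)*(u - 1)*(u - 5)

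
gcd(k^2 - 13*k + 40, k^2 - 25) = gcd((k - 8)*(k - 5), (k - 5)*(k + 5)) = k - 5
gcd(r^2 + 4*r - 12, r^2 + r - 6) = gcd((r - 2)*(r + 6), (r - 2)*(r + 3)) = r - 2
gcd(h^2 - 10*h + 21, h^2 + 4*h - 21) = h - 3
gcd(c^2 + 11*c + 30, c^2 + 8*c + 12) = c + 6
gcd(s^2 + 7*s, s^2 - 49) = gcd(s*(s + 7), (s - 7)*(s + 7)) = s + 7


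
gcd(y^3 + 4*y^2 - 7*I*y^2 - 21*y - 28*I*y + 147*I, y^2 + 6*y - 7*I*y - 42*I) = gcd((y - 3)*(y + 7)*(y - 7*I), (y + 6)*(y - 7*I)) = y - 7*I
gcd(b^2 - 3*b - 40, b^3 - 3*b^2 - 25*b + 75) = b + 5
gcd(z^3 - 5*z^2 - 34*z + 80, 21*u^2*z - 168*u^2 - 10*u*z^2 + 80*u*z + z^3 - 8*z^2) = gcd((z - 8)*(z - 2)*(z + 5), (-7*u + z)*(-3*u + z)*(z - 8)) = z - 8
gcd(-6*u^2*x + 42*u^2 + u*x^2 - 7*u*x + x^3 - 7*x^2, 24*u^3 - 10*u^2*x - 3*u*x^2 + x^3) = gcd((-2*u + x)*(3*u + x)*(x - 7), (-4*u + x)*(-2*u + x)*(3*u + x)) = -6*u^2 + u*x + x^2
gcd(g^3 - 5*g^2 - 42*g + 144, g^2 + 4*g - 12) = g + 6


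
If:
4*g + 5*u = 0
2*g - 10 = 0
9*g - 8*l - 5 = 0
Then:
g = 5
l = 5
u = -4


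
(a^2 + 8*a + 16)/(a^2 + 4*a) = (a + 4)/a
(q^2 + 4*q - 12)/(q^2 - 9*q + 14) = (q + 6)/(q - 7)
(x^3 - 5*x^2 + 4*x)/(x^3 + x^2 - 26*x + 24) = x/(x + 6)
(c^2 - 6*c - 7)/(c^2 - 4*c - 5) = (c - 7)/(c - 5)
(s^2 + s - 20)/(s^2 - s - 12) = (s + 5)/(s + 3)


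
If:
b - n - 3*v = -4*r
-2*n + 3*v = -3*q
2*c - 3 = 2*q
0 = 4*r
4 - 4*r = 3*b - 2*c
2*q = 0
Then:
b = 7/3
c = 3/2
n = 7/9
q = 0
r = 0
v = 14/27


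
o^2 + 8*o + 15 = (o + 3)*(o + 5)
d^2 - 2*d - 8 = (d - 4)*(d + 2)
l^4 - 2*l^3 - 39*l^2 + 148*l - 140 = (l - 5)*(l - 2)^2*(l + 7)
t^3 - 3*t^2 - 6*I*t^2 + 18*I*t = t*(t - 3)*(t - 6*I)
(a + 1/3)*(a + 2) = a^2 + 7*a/3 + 2/3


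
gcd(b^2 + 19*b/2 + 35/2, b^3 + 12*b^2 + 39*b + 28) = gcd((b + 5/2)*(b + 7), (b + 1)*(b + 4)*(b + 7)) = b + 7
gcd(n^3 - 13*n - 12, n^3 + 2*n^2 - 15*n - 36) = n^2 - n - 12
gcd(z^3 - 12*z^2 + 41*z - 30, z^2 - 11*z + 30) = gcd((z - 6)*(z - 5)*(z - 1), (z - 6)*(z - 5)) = z^2 - 11*z + 30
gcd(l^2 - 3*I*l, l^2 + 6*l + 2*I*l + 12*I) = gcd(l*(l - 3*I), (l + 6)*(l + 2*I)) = 1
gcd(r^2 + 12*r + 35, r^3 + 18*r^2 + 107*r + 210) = r^2 + 12*r + 35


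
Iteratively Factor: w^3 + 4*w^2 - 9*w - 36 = (w - 3)*(w^2 + 7*w + 12) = (w - 3)*(w + 4)*(w + 3)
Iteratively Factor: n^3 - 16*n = (n - 4)*(n^2 + 4*n) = (n - 4)*(n + 4)*(n)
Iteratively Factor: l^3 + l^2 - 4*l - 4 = (l - 2)*(l^2 + 3*l + 2) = (l - 2)*(l + 2)*(l + 1)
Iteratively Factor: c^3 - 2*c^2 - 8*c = (c + 2)*(c^2 - 4*c) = c*(c + 2)*(c - 4)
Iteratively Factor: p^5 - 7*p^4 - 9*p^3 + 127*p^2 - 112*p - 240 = (p - 3)*(p^4 - 4*p^3 - 21*p^2 + 64*p + 80) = (p - 3)*(p + 1)*(p^3 - 5*p^2 - 16*p + 80) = (p - 4)*(p - 3)*(p + 1)*(p^2 - p - 20) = (p - 4)*(p - 3)*(p + 1)*(p + 4)*(p - 5)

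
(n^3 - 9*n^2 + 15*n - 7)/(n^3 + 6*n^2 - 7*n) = (n^2 - 8*n + 7)/(n*(n + 7))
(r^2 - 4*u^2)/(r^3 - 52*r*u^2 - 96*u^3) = (r - 2*u)/(r^2 - 2*r*u - 48*u^2)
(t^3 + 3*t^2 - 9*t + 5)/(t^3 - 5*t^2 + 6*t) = (t^3 + 3*t^2 - 9*t + 5)/(t*(t^2 - 5*t + 6))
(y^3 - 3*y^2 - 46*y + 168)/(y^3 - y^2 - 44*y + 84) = (y - 4)/(y - 2)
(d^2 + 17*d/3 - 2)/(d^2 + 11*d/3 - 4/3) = (d + 6)/(d + 4)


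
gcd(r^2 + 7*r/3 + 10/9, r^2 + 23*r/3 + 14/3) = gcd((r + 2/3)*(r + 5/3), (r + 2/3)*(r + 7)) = r + 2/3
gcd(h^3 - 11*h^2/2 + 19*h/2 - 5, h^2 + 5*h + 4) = 1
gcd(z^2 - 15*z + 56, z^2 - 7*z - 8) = z - 8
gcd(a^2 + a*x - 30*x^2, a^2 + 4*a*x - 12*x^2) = a + 6*x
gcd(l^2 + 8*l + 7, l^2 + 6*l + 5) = l + 1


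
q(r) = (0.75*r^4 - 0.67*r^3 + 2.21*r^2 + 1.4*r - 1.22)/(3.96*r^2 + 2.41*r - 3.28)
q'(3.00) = 0.87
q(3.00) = 1.66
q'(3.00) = 0.87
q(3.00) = 1.66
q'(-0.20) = -0.02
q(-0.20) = 0.39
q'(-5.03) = -2.16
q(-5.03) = 7.23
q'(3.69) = 1.13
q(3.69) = 2.34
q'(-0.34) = 0.09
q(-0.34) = 0.39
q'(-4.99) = -2.14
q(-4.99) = 7.14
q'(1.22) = 0.01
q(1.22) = 0.76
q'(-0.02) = -0.14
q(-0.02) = 0.37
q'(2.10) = 0.52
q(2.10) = 1.03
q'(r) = (-7.92*r - 2.41)*(0.75*r^4 - 0.67*r^3 + 2.21*r^2 + 1.4*r - 1.22)/(3.96*r^2 + 2.41*r - 3.28)^2 + (3.0*r^3 - 2.01*r^2 + 4.42*r + 1.4)/(3.96*r^2 + 2.41*r - 3.28) = (5.94*r^5 + 2.7693*r^4 - 13.0694*r^3 + 6.3749*r^2 - 4.8352*r - 1.6518)/(15.6816*r^4 + 19.0872*r^3 - 20.1695*r^2 - 15.8096*r + 10.7584)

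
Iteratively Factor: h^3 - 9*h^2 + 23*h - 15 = (h - 3)*(h^2 - 6*h + 5) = (h - 3)*(h - 1)*(h - 5)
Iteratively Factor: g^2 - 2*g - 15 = (g - 5)*(g + 3)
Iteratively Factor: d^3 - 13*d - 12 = (d + 3)*(d^2 - 3*d - 4) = (d - 4)*(d + 3)*(d + 1)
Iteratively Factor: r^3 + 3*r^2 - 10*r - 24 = (r + 2)*(r^2 + r - 12) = (r - 3)*(r + 2)*(r + 4)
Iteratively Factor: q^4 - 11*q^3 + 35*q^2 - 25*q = (q)*(q^3 - 11*q^2 + 35*q - 25) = q*(q - 5)*(q^2 - 6*q + 5) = q*(q - 5)*(q - 1)*(q - 5)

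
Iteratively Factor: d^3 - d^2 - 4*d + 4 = (d - 2)*(d^2 + d - 2) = (d - 2)*(d + 2)*(d - 1)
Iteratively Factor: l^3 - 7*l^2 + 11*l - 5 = (l - 5)*(l^2 - 2*l + 1) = (l - 5)*(l - 1)*(l - 1)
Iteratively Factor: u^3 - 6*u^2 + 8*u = (u - 4)*(u^2 - 2*u) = (u - 4)*(u - 2)*(u)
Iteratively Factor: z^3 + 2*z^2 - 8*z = (z + 4)*(z^2 - 2*z) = z*(z + 4)*(z - 2)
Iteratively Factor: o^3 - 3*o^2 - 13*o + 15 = (o - 1)*(o^2 - 2*o - 15) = (o - 1)*(o + 3)*(o - 5)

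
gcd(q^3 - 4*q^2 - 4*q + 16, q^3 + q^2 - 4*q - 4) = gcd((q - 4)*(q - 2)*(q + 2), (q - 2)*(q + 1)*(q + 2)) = q^2 - 4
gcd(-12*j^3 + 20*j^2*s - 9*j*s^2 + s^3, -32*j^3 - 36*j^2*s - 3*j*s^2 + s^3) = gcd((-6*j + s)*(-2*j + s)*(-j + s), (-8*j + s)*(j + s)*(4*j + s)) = 1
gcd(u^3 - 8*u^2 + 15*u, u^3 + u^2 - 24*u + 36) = u - 3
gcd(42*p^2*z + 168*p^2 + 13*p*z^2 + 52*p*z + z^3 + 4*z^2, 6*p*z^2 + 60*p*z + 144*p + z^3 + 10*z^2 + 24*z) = 6*p*z + 24*p + z^2 + 4*z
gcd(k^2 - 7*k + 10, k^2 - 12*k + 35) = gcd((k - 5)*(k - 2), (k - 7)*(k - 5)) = k - 5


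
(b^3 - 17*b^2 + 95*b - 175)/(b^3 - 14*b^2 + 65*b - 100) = (b - 7)/(b - 4)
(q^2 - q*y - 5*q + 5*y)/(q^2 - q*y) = (q - 5)/q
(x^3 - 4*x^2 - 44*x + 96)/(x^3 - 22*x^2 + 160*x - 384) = (x^2 + 4*x - 12)/(x^2 - 14*x + 48)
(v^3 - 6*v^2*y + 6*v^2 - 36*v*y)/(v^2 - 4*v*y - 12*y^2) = v*(v + 6)/(v + 2*y)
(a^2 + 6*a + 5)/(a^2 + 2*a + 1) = (a + 5)/(a + 1)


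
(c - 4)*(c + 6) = c^2 + 2*c - 24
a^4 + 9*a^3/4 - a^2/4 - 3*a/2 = a*(a - 3/4)*(a + 1)*(a + 2)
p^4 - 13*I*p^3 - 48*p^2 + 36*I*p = p*(p - 6*I)^2*(p - I)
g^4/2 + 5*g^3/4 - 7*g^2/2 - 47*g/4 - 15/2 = (g/2 + 1/2)*(g - 3)*(g + 2)*(g + 5/2)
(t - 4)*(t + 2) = t^2 - 2*t - 8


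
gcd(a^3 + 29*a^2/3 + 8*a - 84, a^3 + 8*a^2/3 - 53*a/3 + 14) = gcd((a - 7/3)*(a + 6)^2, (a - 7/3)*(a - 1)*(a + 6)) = a^2 + 11*a/3 - 14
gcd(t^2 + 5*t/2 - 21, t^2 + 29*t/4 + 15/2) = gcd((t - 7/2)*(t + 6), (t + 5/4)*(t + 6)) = t + 6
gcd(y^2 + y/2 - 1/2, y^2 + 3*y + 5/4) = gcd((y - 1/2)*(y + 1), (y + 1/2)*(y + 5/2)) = 1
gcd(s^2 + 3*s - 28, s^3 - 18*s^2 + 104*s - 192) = s - 4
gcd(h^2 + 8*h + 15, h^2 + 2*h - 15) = h + 5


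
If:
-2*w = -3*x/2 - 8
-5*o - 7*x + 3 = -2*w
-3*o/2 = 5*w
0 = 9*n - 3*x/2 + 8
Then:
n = -115/42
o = 605/42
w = -121/28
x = -233/21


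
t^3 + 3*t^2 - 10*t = t*(t - 2)*(t + 5)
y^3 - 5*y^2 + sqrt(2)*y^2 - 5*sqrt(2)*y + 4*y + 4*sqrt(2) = (y - 4)*(y - 1)*(y + sqrt(2))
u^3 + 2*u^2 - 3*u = u*(u - 1)*(u + 3)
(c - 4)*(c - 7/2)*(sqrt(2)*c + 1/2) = sqrt(2)*c^3 - 15*sqrt(2)*c^2/2 + c^2/2 - 15*c/4 + 14*sqrt(2)*c + 7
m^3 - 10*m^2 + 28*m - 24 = (m - 6)*(m - 2)^2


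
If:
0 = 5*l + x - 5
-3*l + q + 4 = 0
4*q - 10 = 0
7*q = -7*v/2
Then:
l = 13/6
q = 5/2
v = -5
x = -35/6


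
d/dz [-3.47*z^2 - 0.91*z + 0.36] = -6.94*z - 0.91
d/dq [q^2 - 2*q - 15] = 2*q - 2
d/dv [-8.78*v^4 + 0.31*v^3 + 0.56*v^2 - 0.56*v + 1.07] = -35.12*v^3 + 0.93*v^2 + 1.12*v - 0.56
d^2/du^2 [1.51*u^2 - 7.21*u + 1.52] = 3.02000000000000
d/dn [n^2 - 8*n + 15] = 2*n - 8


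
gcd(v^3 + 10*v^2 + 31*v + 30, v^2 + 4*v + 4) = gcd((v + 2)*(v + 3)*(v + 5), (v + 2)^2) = v + 2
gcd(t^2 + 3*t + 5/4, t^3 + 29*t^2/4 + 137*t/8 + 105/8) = t + 5/2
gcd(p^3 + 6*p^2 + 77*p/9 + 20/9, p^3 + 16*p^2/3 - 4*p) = 1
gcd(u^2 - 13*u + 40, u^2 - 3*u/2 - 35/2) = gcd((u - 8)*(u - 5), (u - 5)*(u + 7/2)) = u - 5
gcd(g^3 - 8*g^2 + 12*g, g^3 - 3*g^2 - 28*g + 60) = g^2 - 8*g + 12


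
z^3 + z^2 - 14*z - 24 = (z - 4)*(z + 2)*(z + 3)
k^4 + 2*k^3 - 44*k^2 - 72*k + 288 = (k - 6)*(k - 2)*(k + 4)*(k + 6)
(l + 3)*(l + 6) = l^2 + 9*l + 18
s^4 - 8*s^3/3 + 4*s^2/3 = s^2*(s - 2)*(s - 2/3)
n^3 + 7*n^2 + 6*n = n*(n + 1)*(n + 6)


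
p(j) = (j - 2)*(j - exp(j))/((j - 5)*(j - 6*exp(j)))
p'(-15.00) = -0.00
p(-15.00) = 0.85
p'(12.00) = -0.01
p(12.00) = 0.24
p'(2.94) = -0.11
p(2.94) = -0.07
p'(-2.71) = -0.12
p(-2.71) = 0.55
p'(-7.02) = -0.02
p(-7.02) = 0.75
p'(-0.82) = -0.19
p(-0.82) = 0.18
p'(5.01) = -4858.83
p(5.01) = 48.76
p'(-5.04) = -0.03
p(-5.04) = 0.70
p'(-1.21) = -0.23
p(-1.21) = 0.26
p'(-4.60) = -0.04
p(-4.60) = 0.68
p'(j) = (1 - exp(j))*(j - 2)/((j - 5)*(j - 6*exp(j))) + (j - 2)*(j - exp(j))*(6*exp(j) - 1)/((j - 5)*(j - 6*exp(j))^2) + (j - exp(j))/((j - 5)*(j - 6*exp(j))) - (j - 2)*(j - exp(j))/((j - 5)^2*(j - 6*exp(j))) = ((j - 5)*(j - 2)*(j - exp(j))*(6*exp(j) - 1) + (j - 5)*(j - 6*exp(j))*(j + (1 - exp(j))*(j - 2) - exp(j)) - (j - 2)*(j - 6*exp(j))*(j - exp(j)))/((j - 5)^2*(j - 6*exp(j))^2)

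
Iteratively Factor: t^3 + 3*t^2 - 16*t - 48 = (t - 4)*(t^2 + 7*t + 12) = (t - 4)*(t + 4)*(t + 3)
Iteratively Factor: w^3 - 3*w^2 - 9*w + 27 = (w + 3)*(w^2 - 6*w + 9) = (w - 3)*(w + 3)*(w - 3)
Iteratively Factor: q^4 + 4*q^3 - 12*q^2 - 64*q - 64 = (q - 4)*(q^3 + 8*q^2 + 20*q + 16) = (q - 4)*(q + 2)*(q^2 + 6*q + 8) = (q - 4)*(q + 2)*(q + 4)*(q + 2)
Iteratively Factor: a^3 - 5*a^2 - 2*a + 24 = (a - 4)*(a^2 - a - 6) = (a - 4)*(a + 2)*(a - 3)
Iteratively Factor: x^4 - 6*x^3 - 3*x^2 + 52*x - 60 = (x - 2)*(x^3 - 4*x^2 - 11*x + 30) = (x - 2)^2*(x^2 - 2*x - 15) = (x - 5)*(x - 2)^2*(x + 3)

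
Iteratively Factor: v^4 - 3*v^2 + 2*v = (v + 2)*(v^3 - 2*v^2 + v) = v*(v + 2)*(v^2 - 2*v + 1) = v*(v - 1)*(v + 2)*(v - 1)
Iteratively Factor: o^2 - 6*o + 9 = (o - 3)*(o - 3)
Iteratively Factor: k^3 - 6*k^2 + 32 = (k - 4)*(k^2 - 2*k - 8) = (k - 4)*(k + 2)*(k - 4)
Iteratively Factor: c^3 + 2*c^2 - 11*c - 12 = (c + 1)*(c^2 + c - 12) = (c + 1)*(c + 4)*(c - 3)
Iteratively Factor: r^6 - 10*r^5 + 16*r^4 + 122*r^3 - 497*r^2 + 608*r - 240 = (r - 5)*(r^5 - 5*r^4 - 9*r^3 + 77*r^2 - 112*r + 48) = (r - 5)*(r - 1)*(r^4 - 4*r^3 - 13*r^2 + 64*r - 48) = (r - 5)*(r - 1)^2*(r^3 - 3*r^2 - 16*r + 48) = (r - 5)*(r - 3)*(r - 1)^2*(r^2 - 16) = (r - 5)*(r - 4)*(r - 3)*(r - 1)^2*(r + 4)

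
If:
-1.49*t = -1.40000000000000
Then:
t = 0.94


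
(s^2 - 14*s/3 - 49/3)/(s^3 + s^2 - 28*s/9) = 3*(s - 7)/(s*(3*s - 4))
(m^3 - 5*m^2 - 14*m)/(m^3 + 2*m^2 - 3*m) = (m^2 - 5*m - 14)/(m^2 + 2*m - 3)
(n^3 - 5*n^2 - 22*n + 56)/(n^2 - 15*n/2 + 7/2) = 2*(n^2 + 2*n - 8)/(2*n - 1)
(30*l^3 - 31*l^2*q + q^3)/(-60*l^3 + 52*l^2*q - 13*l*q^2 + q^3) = (-6*l^2 + 5*l*q + q^2)/(12*l^2 - 8*l*q + q^2)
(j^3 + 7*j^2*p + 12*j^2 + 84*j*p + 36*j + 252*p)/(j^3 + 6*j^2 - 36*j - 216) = (j + 7*p)/(j - 6)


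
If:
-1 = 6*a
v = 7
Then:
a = -1/6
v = 7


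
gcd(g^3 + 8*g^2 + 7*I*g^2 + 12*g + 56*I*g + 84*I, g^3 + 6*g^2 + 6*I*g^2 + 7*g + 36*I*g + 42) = g^2 + g*(6 + 7*I) + 42*I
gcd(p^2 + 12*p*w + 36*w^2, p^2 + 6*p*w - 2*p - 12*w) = p + 6*w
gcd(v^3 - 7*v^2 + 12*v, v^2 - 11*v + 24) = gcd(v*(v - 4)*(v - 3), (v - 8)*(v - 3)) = v - 3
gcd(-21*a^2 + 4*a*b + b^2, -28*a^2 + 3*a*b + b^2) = 7*a + b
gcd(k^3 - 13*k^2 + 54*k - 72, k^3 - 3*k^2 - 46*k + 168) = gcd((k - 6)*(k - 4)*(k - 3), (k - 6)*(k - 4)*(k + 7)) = k^2 - 10*k + 24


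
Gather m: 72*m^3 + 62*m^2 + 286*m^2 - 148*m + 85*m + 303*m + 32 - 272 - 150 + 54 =72*m^3 + 348*m^2 + 240*m - 336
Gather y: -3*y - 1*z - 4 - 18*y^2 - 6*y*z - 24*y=-18*y^2 + y*(-6*z - 27) - z - 4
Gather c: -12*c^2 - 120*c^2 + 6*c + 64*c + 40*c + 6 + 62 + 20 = -132*c^2 + 110*c + 88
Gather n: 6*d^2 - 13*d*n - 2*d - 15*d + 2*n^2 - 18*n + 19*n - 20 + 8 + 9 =6*d^2 - 17*d + 2*n^2 + n*(1 - 13*d) - 3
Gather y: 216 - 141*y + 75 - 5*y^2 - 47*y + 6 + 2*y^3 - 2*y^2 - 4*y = 2*y^3 - 7*y^2 - 192*y + 297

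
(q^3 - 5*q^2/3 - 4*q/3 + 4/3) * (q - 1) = q^4 - 8*q^3/3 + q^2/3 + 8*q/3 - 4/3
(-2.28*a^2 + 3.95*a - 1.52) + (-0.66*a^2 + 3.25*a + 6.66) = -2.94*a^2 + 7.2*a + 5.14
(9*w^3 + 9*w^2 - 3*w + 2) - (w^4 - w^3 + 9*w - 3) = -w^4 + 10*w^3 + 9*w^2 - 12*w + 5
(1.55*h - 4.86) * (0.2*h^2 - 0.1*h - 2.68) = 0.31*h^3 - 1.127*h^2 - 3.668*h + 13.0248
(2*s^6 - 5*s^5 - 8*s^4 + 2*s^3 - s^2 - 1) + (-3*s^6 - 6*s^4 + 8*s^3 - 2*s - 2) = -s^6 - 5*s^5 - 14*s^4 + 10*s^3 - s^2 - 2*s - 3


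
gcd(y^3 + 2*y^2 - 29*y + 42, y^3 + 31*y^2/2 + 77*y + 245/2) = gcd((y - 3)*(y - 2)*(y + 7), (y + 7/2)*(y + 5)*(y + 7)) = y + 7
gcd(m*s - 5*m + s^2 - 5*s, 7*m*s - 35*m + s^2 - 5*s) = s - 5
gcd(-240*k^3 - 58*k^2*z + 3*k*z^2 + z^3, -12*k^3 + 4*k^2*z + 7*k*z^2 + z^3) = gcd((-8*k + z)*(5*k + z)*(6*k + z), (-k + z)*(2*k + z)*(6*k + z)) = 6*k + z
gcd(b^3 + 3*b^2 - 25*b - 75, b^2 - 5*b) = b - 5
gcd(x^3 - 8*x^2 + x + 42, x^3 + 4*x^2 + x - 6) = x + 2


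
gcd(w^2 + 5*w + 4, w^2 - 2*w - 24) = w + 4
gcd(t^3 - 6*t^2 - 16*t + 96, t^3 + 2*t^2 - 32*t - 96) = t^2 - 2*t - 24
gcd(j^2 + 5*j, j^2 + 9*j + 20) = j + 5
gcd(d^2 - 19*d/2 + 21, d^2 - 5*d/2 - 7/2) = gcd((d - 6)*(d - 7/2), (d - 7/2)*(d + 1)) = d - 7/2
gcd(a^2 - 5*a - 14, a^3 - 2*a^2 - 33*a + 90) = 1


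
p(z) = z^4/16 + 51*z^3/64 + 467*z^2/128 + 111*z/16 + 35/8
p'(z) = z^3/4 + 153*z^2/64 + 467*z/64 + 111/16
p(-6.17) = 3.87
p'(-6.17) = -5.80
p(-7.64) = 21.91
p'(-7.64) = -20.76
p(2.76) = 71.70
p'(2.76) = 50.54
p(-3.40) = -0.00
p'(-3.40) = -0.06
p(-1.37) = -0.11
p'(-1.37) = 0.78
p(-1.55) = -0.22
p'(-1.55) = 0.44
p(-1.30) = -0.05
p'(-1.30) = 0.94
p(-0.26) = 2.80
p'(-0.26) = 5.20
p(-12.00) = 365.50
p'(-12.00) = -168.38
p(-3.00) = -0.05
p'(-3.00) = -0.19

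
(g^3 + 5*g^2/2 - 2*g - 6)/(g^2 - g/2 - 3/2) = (g^2 + 4*g + 4)/(g + 1)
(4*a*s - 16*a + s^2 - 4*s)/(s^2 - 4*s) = (4*a + s)/s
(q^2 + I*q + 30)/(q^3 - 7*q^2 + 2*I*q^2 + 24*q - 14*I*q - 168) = (q - 5*I)/(q^2 - q*(7 + 4*I) + 28*I)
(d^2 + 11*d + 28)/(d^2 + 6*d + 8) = (d + 7)/(d + 2)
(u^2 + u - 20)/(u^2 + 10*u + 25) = (u - 4)/(u + 5)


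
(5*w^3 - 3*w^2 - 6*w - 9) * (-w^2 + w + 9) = -5*w^5 + 8*w^4 + 48*w^3 - 24*w^2 - 63*w - 81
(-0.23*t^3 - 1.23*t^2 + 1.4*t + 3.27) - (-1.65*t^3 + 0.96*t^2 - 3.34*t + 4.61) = 1.42*t^3 - 2.19*t^2 + 4.74*t - 1.34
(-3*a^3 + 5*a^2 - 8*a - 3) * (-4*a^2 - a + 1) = 12*a^5 - 17*a^4 + 24*a^3 + 25*a^2 - 5*a - 3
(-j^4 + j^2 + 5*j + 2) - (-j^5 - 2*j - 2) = j^5 - j^4 + j^2 + 7*j + 4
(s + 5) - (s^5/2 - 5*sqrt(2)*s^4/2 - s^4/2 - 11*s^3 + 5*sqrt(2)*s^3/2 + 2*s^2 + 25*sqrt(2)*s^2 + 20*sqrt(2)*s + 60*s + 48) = -s^5/2 + s^4/2 + 5*sqrt(2)*s^4/2 - 5*sqrt(2)*s^3/2 + 11*s^3 - 25*sqrt(2)*s^2 - 2*s^2 - 59*s - 20*sqrt(2)*s - 43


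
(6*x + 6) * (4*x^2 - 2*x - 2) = 24*x^3 + 12*x^2 - 24*x - 12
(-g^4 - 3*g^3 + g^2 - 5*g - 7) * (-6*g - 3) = 6*g^5 + 21*g^4 + 3*g^3 + 27*g^2 + 57*g + 21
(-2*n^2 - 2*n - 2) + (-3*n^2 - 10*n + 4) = -5*n^2 - 12*n + 2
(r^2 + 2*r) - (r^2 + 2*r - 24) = 24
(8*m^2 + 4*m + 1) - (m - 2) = 8*m^2 + 3*m + 3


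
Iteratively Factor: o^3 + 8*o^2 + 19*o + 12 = (o + 3)*(o^2 + 5*o + 4) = (o + 3)*(o + 4)*(o + 1)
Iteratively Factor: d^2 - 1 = (d - 1)*(d + 1)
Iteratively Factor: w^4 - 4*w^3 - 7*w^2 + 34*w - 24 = (w - 1)*(w^3 - 3*w^2 - 10*w + 24) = (w - 1)*(w + 3)*(w^2 - 6*w + 8) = (w - 4)*(w - 1)*(w + 3)*(w - 2)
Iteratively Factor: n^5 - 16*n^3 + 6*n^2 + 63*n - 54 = (n - 1)*(n^4 + n^3 - 15*n^2 - 9*n + 54) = (n - 3)*(n - 1)*(n^3 + 4*n^2 - 3*n - 18) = (n - 3)*(n - 1)*(n + 3)*(n^2 + n - 6) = (n - 3)*(n - 1)*(n + 3)^2*(n - 2)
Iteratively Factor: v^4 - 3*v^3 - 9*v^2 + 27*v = (v - 3)*(v^3 - 9*v) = (v - 3)^2*(v^2 + 3*v) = (v - 3)^2*(v + 3)*(v)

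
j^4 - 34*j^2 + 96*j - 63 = (j - 3)^2*(j - 1)*(j + 7)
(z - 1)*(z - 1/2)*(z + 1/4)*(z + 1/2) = z^4 - 3*z^3/4 - z^2/2 + 3*z/16 + 1/16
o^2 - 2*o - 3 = (o - 3)*(o + 1)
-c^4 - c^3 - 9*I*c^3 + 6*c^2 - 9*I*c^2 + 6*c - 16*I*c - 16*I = (c + 2*I)*(c + 8*I)*(I*c + 1)*(I*c + I)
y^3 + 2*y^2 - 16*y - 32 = (y - 4)*(y + 2)*(y + 4)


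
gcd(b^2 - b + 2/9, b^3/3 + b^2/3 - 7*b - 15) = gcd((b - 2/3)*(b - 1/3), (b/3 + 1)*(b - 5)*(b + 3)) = 1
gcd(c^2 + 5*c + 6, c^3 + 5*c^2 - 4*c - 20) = c + 2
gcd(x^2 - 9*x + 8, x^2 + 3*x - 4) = x - 1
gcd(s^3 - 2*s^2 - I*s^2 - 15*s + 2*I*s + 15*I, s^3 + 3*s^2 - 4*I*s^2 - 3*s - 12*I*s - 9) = s^2 + s*(3 - I) - 3*I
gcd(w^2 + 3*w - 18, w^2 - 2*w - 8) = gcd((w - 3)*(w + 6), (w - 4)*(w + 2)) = 1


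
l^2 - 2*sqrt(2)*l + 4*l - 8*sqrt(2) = (l + 4)*(l - 2*sqrt(2))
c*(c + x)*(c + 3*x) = c^3 + 4*c^2*x + 3*c*x^2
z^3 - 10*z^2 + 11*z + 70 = (z - 7)*(z - 5)*(z + 2)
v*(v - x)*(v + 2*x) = v^3 + v^2*x - 2*v*x^2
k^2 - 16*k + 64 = (k - 8)^2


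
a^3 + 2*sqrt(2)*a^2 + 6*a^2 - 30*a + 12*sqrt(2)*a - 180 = (a + 6)*(a - 3*sqrt(2))*(a + 5*sqrt(2))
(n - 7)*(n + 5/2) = n^2 - 9*n/2 - 35/2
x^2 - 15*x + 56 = (x - 8)*(x - 7)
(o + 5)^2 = o^2 + 10*o + 25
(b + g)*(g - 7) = b*g - 7*b + g^2 - 7*g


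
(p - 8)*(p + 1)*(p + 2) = p^3 - 5*p^2 - 22*p - 16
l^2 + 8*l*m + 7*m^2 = (l + m)*(l + 7*m)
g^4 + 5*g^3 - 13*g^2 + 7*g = g*(g - 1)^2*(g + 7)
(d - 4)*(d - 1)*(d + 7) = d^3 + 2*d^2 - 31*d + 28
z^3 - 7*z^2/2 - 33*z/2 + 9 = (z - 6)*(z - 1/2)*(z + 3)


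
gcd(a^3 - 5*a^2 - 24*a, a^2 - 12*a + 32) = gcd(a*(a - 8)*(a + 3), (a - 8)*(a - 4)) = a - 8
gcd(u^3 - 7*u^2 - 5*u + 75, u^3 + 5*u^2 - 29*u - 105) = u^2 - 2*u - 15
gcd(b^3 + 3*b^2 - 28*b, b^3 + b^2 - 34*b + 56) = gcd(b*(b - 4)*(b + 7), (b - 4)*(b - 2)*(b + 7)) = b^2 + 3*b - 28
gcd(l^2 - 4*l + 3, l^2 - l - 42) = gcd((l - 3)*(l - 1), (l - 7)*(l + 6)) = 1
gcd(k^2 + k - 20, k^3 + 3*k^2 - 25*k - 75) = k + 5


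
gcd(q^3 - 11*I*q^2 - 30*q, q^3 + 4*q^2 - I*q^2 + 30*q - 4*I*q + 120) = q - 6*I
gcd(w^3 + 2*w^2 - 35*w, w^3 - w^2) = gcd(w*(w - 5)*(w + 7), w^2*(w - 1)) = w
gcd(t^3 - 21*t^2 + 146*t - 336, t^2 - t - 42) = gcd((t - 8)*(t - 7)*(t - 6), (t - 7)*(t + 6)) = t - 7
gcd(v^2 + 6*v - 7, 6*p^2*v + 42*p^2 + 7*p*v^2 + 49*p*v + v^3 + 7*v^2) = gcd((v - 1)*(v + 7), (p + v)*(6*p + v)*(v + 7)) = v + 7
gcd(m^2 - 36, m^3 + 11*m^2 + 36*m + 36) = m + 6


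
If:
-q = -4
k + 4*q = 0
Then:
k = -16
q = 4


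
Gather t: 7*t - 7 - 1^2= 7*t - 8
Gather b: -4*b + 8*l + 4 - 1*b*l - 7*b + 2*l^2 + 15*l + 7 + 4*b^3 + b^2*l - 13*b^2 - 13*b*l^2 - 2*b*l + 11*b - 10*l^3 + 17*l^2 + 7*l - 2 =4*b^3 + b^2*(l - 13) + b*(-13*l^2 - 3*l) - 10*l^3 + 19*l^2 + 30*l + 9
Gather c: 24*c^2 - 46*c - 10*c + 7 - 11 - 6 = 24*c^2 - 56*c - 10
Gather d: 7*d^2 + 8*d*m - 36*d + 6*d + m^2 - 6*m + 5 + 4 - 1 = 7*d^2 + d*(8*m - 30) + m^2 - 6*m + 8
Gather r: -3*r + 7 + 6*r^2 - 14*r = 6*r^2 - 17*r + 7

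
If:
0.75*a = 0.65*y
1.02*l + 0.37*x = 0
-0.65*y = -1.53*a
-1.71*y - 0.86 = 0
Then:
No Solution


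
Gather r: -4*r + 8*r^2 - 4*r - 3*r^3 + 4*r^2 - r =-3*r^3 + 12*r^2 - 9*r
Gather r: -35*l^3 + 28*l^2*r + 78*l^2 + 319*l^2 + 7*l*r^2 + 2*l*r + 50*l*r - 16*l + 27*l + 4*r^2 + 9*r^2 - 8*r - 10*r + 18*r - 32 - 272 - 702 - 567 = -35*l^3 + 397*l^2 + 11*l + r^2*(7*l + 13) + r*(28*l^2 + 52*l) - 1573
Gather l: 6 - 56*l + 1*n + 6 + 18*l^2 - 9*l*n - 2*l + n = 18*l^2 + l*(-9*n - 58) + 2*n + 12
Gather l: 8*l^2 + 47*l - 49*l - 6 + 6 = 8*l^2 - 2*l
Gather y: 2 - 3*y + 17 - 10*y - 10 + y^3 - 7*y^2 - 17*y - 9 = y^3 - 7*y^2 - 30*y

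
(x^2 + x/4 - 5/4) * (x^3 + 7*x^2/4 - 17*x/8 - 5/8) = x^5 + 2*x^4 - 47*x^3/16 - 107*x^2/32 + 5*x/2 + 25/32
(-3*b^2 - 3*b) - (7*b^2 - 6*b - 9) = -10*b^2 + 3*b + 9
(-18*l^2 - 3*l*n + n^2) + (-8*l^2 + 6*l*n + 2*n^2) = -26*l^2 + 3*l*n + 3*n^2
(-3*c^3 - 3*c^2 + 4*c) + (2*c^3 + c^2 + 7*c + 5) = -c^3 - 2*c^2 + 11*c + 5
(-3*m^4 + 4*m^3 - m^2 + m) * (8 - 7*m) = 21*m^5 - 52*m^4 + 39*m^3 - 15*m^2 + 8*m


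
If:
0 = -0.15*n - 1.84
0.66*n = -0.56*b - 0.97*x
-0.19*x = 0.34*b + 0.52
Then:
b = -9.14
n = -12.27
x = 13.63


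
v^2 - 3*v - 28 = (v - 7)*(v + 4)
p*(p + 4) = p^2 + 4*p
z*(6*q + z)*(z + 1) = 6*q*z^2 + 6*q*z + z^3 + z^2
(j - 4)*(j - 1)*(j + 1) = j^3 - 4*j^2 - j + 4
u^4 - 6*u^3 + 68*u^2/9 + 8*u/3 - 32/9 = (u - 4)*(u - 2)*(u - 2/3)*(u + 2/3)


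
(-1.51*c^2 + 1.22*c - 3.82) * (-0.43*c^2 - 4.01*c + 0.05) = 0.6493*c^4 + 5.5305*c^3 - 3.3251*c^2 + 15.3792*c - 0.191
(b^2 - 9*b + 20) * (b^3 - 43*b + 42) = b^5 - 9*b^4 - 23*b^3 + 429*b^2 - 1238*b + 840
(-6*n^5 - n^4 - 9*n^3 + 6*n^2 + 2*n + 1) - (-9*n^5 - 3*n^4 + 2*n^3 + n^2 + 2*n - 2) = 3*n^5 + 2*n^4 - 11*n^3 + 5*n^2 + 3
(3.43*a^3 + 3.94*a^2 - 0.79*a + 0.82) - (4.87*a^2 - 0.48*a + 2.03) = 3.43*a^3 - 0.93*a^2 - 0.31*a - 1.21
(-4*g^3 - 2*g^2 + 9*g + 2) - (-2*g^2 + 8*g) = -4*g^3 + g + 2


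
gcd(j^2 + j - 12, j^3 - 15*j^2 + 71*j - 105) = j - 3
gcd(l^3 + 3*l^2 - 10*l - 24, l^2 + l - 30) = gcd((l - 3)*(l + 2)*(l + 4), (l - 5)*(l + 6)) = 1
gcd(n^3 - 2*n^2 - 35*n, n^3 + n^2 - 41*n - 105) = n^2 - 2*n - 35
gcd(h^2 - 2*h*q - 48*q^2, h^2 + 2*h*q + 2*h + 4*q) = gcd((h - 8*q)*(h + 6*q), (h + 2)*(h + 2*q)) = 1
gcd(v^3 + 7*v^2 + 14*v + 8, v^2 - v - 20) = v + 4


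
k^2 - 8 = (k - 2*sqrt(2))*(k + 2*sqrt(2))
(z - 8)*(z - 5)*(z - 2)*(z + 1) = z^4 - 14*z^3 + 51*z^2 - 14*z - 80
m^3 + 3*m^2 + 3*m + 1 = (m + 1)^3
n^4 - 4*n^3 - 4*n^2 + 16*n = n*(n - 4)*(n - 2)*(n + 2)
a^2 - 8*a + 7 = (a - 7)*(a - 1)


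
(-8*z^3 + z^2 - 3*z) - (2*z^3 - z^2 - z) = -10*z^3 + 2*z^2 - 2*z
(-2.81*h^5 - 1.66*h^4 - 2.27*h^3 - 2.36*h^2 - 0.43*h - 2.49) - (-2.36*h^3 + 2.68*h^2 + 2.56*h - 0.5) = -2.81*h^5 - 1.66*h^4 + 0.0899999999999999*h^3 - 5.04*h^2 - 2.99*h - 1.99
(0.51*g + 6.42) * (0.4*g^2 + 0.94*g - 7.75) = 0.204*g^3 + 3.0474*g^2 + 2.0823*g - 49.755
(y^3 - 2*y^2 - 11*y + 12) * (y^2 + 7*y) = y^5 + 5*y^4 - 25*y^3 - 65*y^2 + 84*y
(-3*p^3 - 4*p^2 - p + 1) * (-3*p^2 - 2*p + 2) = 9*p^5 + 18*p^4 + 5*p^3 - 9*p^2 - 4*p + 2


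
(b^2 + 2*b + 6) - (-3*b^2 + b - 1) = 4*b^2 + b + 7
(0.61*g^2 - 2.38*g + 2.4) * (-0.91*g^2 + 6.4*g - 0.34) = -0.5551*g^4 + 6.0698*g^3 - 17.6234*g^2 + 16.1692*g - 0.816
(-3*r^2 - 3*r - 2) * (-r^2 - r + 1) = 3*r^4 + 6*r^3 + 2*r^2 - r - 2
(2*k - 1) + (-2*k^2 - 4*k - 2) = -2*k^2 - 2*k - 3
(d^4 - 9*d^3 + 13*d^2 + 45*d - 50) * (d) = d^5 - 9*d^4 + 13*d^3 + 45*d^2 - 50*d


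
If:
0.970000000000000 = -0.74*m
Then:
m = -1.31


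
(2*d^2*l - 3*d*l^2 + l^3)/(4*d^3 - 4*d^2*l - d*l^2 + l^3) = l/(2*d + l)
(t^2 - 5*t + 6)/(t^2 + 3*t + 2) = (t^2 - 5*t + 6)/(t^2 + 3*t + 2)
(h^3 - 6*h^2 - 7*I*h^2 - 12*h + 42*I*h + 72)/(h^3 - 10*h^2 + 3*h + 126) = (h^2 - 7*I*h - 12)/(h^2 - 4*h - 21)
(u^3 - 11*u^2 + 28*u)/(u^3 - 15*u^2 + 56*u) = (u - 4)/(u - 8)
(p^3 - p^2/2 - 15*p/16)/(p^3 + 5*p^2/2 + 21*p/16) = (4*p - 5)/(4*p + 7)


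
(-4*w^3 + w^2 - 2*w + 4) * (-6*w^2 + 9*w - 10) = 24*w^5 - 42*w^4 + 61*w^3 - 52*w^2 + 56*w - 40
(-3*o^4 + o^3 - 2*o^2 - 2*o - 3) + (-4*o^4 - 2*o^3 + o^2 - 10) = -7*o^4 - o^3 - o^2 - 2*o - 13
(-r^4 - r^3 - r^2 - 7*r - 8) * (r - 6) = -r^5 + 5*r^4 + 5*r^3 - r^2 + 34*r + 48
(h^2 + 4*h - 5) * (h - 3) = h^3 + h^2 - 17*h + 15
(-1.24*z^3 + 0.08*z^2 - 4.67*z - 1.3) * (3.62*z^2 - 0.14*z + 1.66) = -4.4888*z^5 + 0.4632*z^4 - 18.975*z^3 - 3.9194*z^2 - 7.5702*z - 2.158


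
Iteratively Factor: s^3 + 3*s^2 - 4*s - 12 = (s - 2)*(s^2 + 5*s + 6) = (s - 2)*(s + 3)*(s + 2)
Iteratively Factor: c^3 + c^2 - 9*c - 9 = (c + 3)*(c^2 - 2*c - 3) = (c - 3)*(c + 3)*(c + 1)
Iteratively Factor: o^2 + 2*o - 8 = (o - 2)*(o + 4)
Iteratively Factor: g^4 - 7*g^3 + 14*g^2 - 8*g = (g - 1)*(g^3 - 6*g^2 + 8*g) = (g - 2)*(g - 1)*(g^2 - 4*g) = g*(g - 2)*(g - 1)*(g - 4)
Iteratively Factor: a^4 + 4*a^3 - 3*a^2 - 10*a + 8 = (a + 2)*(a^3 + 2*a^2 - 7*a + 4) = (a + 2)*(a + 4)*(a^2 - 2*a + 1) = (a - 1)*(a + 2)*(a + 4)*(a - 1)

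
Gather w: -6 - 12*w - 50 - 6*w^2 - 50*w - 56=-6*w^2 - 62*w - 112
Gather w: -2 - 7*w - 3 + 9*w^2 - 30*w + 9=9*w^2 - 37*w + 4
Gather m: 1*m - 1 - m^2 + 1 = -m^2 + m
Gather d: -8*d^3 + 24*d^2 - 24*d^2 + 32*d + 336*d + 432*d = -8*d^3 + 800*d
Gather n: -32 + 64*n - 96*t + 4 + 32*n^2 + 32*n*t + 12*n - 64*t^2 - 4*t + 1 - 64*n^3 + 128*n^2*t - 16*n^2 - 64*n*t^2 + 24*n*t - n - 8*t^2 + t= -64*n^3 + n^2*(128*t + 16) + n*(-64*t^2 + 56*t + 75) - 72*t^2 - 99*t - 27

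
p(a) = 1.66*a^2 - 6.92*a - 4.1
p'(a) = 3.32*a - 6.92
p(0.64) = -7.85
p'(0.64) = -4.80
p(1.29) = -10.26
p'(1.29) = -2.64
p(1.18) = -9.95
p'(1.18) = -3.00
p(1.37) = -10.46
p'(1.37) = -2.37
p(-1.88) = 14.78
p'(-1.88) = -13.16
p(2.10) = -11.31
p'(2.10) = 0.05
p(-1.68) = 12.21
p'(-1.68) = -12.50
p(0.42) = -6.71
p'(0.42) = -5.53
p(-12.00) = 317.98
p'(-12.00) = -46.76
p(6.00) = 14.14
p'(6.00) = 13.00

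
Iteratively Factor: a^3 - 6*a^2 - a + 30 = (a - 5)*(a^2 - a - 6) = (a - 5)*(a - 3)*(a + 2)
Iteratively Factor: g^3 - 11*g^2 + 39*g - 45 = (g - 3)*(g^2 - 8*g + 15) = (g - 5)*(g - 3)*(g - 3)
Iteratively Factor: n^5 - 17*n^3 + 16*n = (n - 4)*(n^4 + 4*n^3 - n^2 - 4*n) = (n - 4)*(n + 1)*(n^3 + 3*n^2 - 4*n) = (n - 4)*(n + 1)*(n + 4)*(n^2 - n) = n*(n - 4)*(n + 1)*(n + 4)*(n - 1)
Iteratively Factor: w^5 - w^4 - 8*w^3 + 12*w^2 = (w + 3)*(w^4 - 4*w^3 + 4*w^2) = w*(w + 3)*(w^3 - 4*w^2 + 4*w) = w*(w - 2)*(w + 3)*(w^2 - 2*w) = w*(w - 2)^2*(w + 3)*(w)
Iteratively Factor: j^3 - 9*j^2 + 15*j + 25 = (j - 5)*(j^2 - 4*j - 5) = (j - 5)^2*(j + 1)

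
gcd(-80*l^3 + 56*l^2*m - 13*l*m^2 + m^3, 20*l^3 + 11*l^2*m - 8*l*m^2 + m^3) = 20*l^2 - 9*l*m + m^2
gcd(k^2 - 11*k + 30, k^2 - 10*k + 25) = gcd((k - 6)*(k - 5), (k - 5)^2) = k - 5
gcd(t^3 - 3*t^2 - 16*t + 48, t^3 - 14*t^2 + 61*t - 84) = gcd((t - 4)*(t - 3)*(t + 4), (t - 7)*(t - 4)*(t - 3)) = t^2 - 7*t + 12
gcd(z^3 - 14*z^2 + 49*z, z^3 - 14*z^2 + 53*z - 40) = 1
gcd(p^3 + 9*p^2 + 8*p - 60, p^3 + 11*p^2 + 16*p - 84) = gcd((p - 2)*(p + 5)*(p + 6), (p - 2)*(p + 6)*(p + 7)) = p^2 + 4*p - 12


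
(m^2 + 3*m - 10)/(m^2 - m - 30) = (m - 2)/(m - 6)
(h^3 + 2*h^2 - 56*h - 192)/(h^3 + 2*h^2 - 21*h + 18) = (h^2 - 4*h - 32)/(h^2 - 4*h + 3)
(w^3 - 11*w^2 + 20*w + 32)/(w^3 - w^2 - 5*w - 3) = (w^2 - 12*w + 32)/(w^2 - 2*w - 3)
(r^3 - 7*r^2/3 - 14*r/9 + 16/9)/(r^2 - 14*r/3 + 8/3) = (3*r^2 - 5*r - 8)/(3*(r - 4))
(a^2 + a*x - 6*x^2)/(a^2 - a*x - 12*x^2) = (-a + 2*x)/(-a + 4*x)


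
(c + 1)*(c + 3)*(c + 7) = c^3 + 11*c^2 + 31*c + 21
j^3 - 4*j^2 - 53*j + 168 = (j - 8)*(j - 3)*(j + 7)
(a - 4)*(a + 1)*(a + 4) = a^3 + a^2 - 16*a - 16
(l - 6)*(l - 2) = l^2 - 8*l + 12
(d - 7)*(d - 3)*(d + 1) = d^3 - 9*d^2 + 11*d + 21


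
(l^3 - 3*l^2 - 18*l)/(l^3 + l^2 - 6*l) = (l - 6)/(l - 2)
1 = 1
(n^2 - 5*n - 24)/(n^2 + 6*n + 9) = (n - 8)/(n + 3)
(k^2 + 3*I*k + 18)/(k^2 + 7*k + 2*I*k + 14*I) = (k^2 + 3*I*k + 18)/(k^2 + k*(7 + 2*I) + 14*I)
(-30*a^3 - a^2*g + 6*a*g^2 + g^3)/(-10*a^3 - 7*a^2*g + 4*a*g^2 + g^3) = (3*a + g)/(a + g)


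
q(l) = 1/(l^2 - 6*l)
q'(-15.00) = 0.00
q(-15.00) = 0.00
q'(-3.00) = 0.02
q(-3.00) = 0.04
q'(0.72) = 0.32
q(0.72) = -0.26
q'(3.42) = -0.01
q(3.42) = -0.11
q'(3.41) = -0.01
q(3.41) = -0.11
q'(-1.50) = 0.07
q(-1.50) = 0.09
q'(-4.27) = 0.01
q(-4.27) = 0.02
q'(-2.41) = 0.03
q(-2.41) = 0.05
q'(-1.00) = 0.16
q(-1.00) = 0.14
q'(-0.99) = 0.17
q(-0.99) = 0.14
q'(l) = (6 - 2*l)/(l^2 - 6*l)^2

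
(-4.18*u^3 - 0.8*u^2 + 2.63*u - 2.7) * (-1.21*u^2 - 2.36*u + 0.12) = 5.0578*u^5 + 10.8328*u^4 - 1.7959*u^3 - 3.0358*u^2 + 6.6876*u - 0.324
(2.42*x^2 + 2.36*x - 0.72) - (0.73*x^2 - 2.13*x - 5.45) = 1.69*x^2 + 4.49*x + 4.73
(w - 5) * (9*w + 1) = 9*w^2 - 44*w - 5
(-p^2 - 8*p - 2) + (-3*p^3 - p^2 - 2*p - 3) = -3*p^3 - 2*p^2 - 10*p - 5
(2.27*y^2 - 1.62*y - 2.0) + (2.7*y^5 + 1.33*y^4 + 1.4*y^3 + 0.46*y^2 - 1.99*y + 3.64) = 2.7*y^5 + 1.33*y^4 + 1.4*y^3 + 2.73*y^2 - 3.61*y + 1.64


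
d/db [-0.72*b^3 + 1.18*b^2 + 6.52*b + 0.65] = -2.16*b^2 + 2.36*b + 6.52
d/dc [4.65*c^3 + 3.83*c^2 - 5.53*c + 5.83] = 13.95*c^2 + 7.66*c - 5.53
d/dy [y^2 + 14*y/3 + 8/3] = 2*y + 14/3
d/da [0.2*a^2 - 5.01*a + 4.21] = 0.4*a - 5.01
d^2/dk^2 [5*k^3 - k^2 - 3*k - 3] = 30*k - 2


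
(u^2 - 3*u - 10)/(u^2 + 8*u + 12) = (u - 5)/(u + 6)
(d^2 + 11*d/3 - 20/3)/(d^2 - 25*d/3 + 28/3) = (d + 5)/(d - 7)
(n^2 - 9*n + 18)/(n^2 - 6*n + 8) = (n^2 - 9*n + 18)/(n^2 - 6*n + 8)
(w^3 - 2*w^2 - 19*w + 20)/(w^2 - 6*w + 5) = w + 4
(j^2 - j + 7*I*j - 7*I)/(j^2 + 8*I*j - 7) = (j - 1)/(j + I)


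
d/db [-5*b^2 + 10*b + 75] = 10 - 10*b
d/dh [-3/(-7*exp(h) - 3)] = -21*exp(h)/(7*exp(h) + 3)^2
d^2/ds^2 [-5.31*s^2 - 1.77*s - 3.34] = -10.6200000000000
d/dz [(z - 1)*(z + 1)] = 2*z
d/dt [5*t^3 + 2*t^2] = t*(15*t + 4)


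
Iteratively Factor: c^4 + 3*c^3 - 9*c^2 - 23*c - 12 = (c + 4)*(c^3 - c^2 - 5*c - 3) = (c - 3)*(c + 4)*(c^2 + 2*c + 1) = (c - 3)*(c + 1)*(c + 4)*(c + 1)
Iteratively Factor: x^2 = (x)*(x)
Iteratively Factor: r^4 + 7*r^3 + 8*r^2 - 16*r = (r)*(r^3 + 7*r^2 + 8*r - 16) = r*(r - 1)*(r^2 + 8*r + 16) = r*(r - 1)*(r + 4)*(r + 4)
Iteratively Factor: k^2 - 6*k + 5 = (k - 1)*(k - 5)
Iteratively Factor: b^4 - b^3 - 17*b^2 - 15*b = (b + 1)*(b^3 - 2*b^2 - 15*b) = (b + 1)*(b + 3)*(b^2 - 5*b) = b*(b + 1)*(b + 3)*(b - 5)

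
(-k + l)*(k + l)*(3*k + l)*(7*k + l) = -21*k^4 - 10*k^3*l + 20*k^2*l^2 + 10*k*l^3 + l^4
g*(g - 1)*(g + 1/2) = g^3 - g^2/2 - g/2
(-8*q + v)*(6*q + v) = -48*q^2 - 2*q*v + v^2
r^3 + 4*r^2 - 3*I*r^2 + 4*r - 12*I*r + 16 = (r + 4)*(r - 4*I)*(r + I)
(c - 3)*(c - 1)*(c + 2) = c^3 - 2*c^2 - 5*c + 6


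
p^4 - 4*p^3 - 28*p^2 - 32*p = p*(p - 8)*(p + 2)^2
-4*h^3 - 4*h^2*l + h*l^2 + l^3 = (-2*h + l)*(h + l)*(2*h + l)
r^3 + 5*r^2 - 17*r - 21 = (r - 3)*(r + 1)*(r + 7)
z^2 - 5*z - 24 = (z - 8)*(z + 3)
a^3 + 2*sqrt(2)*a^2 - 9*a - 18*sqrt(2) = (a - 3)*(a + 3)*(a + 2*sqrt(2))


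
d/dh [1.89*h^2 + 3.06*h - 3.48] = 3.78*h + 3.06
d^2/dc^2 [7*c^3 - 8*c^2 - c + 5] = 42*c - 16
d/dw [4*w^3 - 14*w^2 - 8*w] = 12*w^2 - 28*w - 8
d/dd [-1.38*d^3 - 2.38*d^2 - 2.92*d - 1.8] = -4.14*d^2 - 4.76*d - 2.92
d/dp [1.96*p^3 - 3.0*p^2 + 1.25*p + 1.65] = 5.88*p^2 - 6.0*p + 1.25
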